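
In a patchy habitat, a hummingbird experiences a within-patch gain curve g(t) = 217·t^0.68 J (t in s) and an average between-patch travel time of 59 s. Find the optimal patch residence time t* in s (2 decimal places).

125.38 s

By the marginal value theorem, leave when the instantaneous gain rate g'(t) equals the habitat-wide average g(t)/(T + t).
g'(t) = 0.68·217·t^-0.32. Setting 0.68·217·t^-0.32 = 217·t^0.68/(59+t) gives 0.68(59+t) = t, so 0.32·t = 0.68×59.
t* = 0.68×59/0.32 = 125.4 s.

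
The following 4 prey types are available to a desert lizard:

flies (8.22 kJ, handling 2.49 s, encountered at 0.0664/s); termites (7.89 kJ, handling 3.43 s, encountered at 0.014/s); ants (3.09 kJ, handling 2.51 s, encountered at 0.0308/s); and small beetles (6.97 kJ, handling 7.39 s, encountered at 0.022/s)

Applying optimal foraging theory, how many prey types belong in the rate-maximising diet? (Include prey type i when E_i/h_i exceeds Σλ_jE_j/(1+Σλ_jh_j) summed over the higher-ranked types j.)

Profitabilities (E/h, kJ/s): flies 3.3, termites 2.3, ants 1.23, small beetles 0.943. Add prey in this order while the next type's profitability exceeds the intake rate on those already taken.
Rate on top 1: 0.4684. termites: 2.3 > 0.4684 → include.
Rate on top 2: 0.5409. ants: 1.23 > 0.5409 → include.
Rate on top 3: 0.5822. small beetles: 0.943 > 0.5822 → include.
Optimal diet: flies, termites, ants, small beetles — 4 of 4 types.

4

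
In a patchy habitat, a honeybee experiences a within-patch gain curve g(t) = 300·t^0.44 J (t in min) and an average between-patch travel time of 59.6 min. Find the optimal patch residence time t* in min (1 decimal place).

Maximise g(t)/(T+t): set derivative to zero → g'(t)(T+t) = g(t).
g'(t) = 0.44·300·t^-0.56. Setting 0.44·300·t^-0.56 = 300·t^0.44/(59.6+t) gives 0.44(59.6+t) = t, so 0.56·t = 0.44×59.6.
t* = 0.44×59.6/0.56 = 46.83 min.

46.8 min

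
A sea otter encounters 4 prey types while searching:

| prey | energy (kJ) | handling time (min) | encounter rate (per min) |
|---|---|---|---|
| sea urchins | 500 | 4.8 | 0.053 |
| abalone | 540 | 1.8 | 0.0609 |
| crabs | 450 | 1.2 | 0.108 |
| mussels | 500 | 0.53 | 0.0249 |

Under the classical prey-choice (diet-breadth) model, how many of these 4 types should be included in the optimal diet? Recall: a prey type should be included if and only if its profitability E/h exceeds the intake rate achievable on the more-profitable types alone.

E/h in descending order: mussels 943, crabs 375, abalone 300, sea urchins 104 kJ/min. The optimal diet is the largest prefix of this list for which every included type satisfies E_i/h_i > R on the types above it.
Rate on top 1: 12.29. crabs: 375 > 12.29 → include.
Rate on top 2: 53.42. abalone: 300 > 53.42 → include.
Rate on top 3: 75. sea urchins: 104 > 75 → include.
Optimal diet: mussels, crabs, abalone, sea urchins — 4 of 4 types.

4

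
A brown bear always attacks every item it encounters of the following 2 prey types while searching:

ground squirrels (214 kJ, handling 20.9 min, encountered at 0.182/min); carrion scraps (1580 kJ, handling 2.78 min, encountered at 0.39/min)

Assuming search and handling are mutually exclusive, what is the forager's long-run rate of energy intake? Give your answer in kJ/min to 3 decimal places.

111.268 kJ/min

R = Σλ_iE_i / (1 + Σλ_ih_i)
Numerator: 0.182×214 + 0.39×1580 = 655.1
Denominator: 1 + 0.182×20.9 + 0.39×2.78 = 5.888
R = 655.1/5.888 = 111.3 kJ/min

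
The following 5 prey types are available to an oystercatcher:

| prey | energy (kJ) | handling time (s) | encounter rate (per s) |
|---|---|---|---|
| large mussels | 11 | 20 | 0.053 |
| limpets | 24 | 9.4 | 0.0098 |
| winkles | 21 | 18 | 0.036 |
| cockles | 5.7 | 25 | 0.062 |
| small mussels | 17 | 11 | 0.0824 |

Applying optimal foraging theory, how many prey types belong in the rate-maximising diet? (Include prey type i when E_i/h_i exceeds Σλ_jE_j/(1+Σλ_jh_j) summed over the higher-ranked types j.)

3

Rank by E/h (kJ/s): limpets 2.55, small mussels 1.55, winkles 1.17, large mussels 0.55, cockles 0.228. Include each in turn until the next type's E/h falls below the running intake rate.
Rate on top 1: 0.2154. small mussels: 1.55 > 0.2154 → include.
Rate on top 2: 0.8186. winkles: 1.17 > 0.8186 → include.
Rate on top 3: 0.9038. large mussels: 0.55 < 0.9038 → exclude; stop.
Optimal diet: limpets, small mussels, winkles — 3 of 5 types.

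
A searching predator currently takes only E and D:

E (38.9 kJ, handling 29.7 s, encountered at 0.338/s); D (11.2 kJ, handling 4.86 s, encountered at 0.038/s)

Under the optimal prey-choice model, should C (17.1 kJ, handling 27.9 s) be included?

No

Current rate: (0.338×38.9 + 0.038×11.2)/(1 + 0.338×29.7 + 0.038×4.86) = 1.209 kJ/s.
C: E/h = 17.1/27.9 = 0.6129 kJ/s.
0.6129 < 1.209, so adding C would lower the average — exclude it.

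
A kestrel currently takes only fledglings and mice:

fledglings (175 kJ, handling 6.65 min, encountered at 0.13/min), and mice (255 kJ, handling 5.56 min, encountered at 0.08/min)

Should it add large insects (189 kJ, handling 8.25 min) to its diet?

Current rate: (0.13×175 + 0.08×255)/(1 + 0.13×6.65 + 0.08×5.56) = 18.69 kJ/min.
Profitability of large insects: 189/8.25 = 22.91 kJ/min.
Since 22.91 > R, including large insects increases the long-run rate.

Yes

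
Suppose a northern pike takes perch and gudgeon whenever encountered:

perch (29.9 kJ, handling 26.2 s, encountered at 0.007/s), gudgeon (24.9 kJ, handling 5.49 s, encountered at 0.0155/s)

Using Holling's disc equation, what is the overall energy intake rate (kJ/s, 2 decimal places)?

0.47 kJ/s

R = (0.007×29.9 + 0.0155×24.9) / (1 + 0.007×26.2 + 0.0155×5.49) = 0.5952/1.268 = 0.4693 kJ/s.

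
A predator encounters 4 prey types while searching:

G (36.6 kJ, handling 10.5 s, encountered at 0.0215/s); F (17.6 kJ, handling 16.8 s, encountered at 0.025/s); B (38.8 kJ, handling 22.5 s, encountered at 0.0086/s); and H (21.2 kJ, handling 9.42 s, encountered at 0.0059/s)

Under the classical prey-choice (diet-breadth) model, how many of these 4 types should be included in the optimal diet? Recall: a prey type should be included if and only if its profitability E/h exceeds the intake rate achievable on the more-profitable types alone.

Rank by E/h (kJ/s): G 3.49, H 2.25, B 1.72, F 1.05. Include each in turn until the next type's E/h falls below the running intake rate.
Rate on top 1: 0.642. H: 2.25 > 0.642 → include.
Rate on top 2: 0.7117. B: 1.72 > 0.7117 → include.
Rate on top 3: 0.8446. F: 1.05 > 0.8446 → include.
Optimal diet: G, H, B, F — 4 of 4 types.

4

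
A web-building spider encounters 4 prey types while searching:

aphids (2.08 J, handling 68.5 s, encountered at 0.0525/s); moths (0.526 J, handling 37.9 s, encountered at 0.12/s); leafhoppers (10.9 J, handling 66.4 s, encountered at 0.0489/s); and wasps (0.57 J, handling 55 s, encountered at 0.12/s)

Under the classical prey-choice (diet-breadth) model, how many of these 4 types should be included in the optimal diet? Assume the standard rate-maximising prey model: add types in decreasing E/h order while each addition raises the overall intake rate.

1

Rank by E/h (J/s): leafhoppers 0.164, aphids 0.0304, moths 0.0139, wasps 0.0104. Include each in turn until the next type's E/h falls below the running intake rate.
Rate on top 1: 0.1255. aphids: 0.0304 < 0.1255 → exclude; stop.
Optimal diet: leafhoppers — 1 of 4 types.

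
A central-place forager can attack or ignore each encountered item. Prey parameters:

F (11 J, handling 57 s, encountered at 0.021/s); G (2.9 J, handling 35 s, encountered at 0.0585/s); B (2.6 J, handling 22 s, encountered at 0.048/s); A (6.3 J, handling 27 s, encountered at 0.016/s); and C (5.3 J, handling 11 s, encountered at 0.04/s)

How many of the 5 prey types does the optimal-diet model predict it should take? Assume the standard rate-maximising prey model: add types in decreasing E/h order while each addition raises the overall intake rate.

Rank by E/h (J/s): C 0.482, A 0.233, F 0.193, B 0.118, G 0.0829. Include each in turn until the next type's E/h falls below the running intake rate.
Rate on top 1: 0.1472. A: 0.233 > 0.1472 → include.
Rate on top 2: 0.1671. F: 0.193 > 0.1671 → include.
Rate on top 3: 0.1772. B: 0.118 < 0.1772 → exclude; stop.
Optimal diet: C, A, F — 3 of 5 types.

3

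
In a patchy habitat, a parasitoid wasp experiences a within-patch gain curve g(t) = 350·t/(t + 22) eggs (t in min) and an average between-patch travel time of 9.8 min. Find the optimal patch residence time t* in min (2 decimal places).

14.68 min

Maximise g(t)/(T+t): set derivative to zero → g'(t)(T+t) = g(t).
g'(t) = 350·22/(t + 22)². Setting 350·22/(t+22)² = 350t/[(t+22)(9.8+t)] gives 22(9.8+t) = t(t+22), so t² = 22×9.8 = 215.6.
t* = √215.6 = 14.68 min.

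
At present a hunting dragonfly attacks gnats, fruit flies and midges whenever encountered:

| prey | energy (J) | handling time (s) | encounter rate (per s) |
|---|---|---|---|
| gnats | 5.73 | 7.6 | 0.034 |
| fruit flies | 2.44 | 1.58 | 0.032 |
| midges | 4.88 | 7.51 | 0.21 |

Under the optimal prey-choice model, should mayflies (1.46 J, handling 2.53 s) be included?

Yes

Current rate: (0.034×5.73 + 0.032×2.44 + 0.21×4.88)/(1 + 0.034×7.6 + 0.032×1.58 + 0.21×7.51) = 0.4496 J/s.
Profitability of mayflies: 1.46/2.53 = 0.5771 J/s.
0.5771 > 0.4496, so adding mayflies raises the average — include it.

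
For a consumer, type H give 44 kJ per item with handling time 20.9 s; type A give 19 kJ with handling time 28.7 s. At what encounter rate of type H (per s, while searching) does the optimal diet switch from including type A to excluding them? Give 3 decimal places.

The zero-one rule: include type A iff E₂/h₂ > λE₁/(1+λh₁). Equality gives the switch point.
λE₁h₂ = E₂ + λE₂h₁ ⇒ λ = E₂/(E₁h₂ − E₂h₁) = 19/(1263 − 397.1) = 0.02195 per s.

0.022 per s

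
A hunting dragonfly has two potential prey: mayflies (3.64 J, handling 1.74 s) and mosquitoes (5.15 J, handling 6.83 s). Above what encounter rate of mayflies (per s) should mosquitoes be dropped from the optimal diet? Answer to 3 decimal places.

At the threshold, the rate on mayflies alone equals the profitability of mosquitoes: λ·3.64/(1 + λ·1.74) = 5.15/6.83 = 0.754.
Rearranging, λ(3.64 − 0.754×1.74) = 0.754, so λ = 0.754/2.328 = 0.3239 per s.

0.324 per s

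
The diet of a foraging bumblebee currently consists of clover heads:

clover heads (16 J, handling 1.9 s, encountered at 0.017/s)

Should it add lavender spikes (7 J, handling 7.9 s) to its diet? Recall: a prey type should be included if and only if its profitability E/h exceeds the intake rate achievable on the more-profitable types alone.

Yes

Intake rate on the current diet: R = (0.017×16) / (1 + 0.017×1.9) = 0.272/1.032 = 0.2635 J/s.
Profitability of lavender spikes: 7/7.9 = 0.8861 J/s.
0.8861 > 0.2635, so adding lavender spikes raises the average — include it.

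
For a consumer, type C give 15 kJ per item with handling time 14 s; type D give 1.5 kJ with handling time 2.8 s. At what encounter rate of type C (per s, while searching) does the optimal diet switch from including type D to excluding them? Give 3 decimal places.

0.071 per s

The zero-one rule: include type D iff E₂/h₂ > λE₁/(1+λh₁). Equality gives the switch point.
λE₁h₂ = E₂ + λE₂h₁ ⇒ λ = E₂/(E₁h₂ − E₂h₁) = 1.5/(42 − 21) = 0.07143 per s.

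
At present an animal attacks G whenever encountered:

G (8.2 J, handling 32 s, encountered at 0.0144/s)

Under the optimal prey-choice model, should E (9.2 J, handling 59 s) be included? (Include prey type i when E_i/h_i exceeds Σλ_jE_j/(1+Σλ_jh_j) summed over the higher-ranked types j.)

On G alone, R = ΣλE/(1+Σλh) = 0.1181/1.461 = 0.08083 J/s.
E: E/h = 9.2/59 = 0.1559 J/s.
Since 0.1559 > R, including E increases the long-run rate.

Yes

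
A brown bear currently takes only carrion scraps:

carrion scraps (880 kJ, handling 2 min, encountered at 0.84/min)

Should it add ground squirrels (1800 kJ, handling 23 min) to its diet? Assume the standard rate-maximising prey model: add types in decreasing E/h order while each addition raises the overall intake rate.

On carrion scraps alone, R = ΣλE/(1+Σλh) = 739.2/2.68 = 275.8 kJ/min.
Profitability of ground squirrels: 1800/23 = 78.26 kJ/min.
78.26 < 275.8, so adding ground squirrels would lower the average — exclude it.

No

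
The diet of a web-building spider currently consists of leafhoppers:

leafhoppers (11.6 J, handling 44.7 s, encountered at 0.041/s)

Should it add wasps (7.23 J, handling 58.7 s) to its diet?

Current rate: (0.041×11.6)/(1 + 0.041×44.7) = 0.1679 J/s.
wasps: E/h = 7.23/58.7 = 0.1232 J/s.
0.1232 < 0.1679, so adding wasps would lower the average — exclude it.

No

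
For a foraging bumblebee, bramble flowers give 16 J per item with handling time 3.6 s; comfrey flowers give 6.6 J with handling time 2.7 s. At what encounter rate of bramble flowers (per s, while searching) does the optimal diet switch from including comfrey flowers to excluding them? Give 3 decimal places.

At the threshold, the rate on bramble flowers alone equals the profitability of comfrey flowers: λ·16/(1 + λ·3.6) = 6.6/2.7 = 2.444.
Rearranging, λ(16 − 2.444×3.6) = 2.444, so λ = 2.444/7.2 = 0.3395 per s.

0.340 per s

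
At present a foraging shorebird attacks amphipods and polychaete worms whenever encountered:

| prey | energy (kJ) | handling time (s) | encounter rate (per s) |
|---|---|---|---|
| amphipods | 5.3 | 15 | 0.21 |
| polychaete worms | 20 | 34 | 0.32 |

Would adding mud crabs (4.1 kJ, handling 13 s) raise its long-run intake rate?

Intake rate on the current diet: R = (0.21×5.3 + 0.32×20) / (1 + 0.21×15 + 0.32×34) = 7.513/15.03 = 0.4999 kJ/s.
Profitability of mud crabs: 4.1/13 = 0.3154 kJ/s.
Since 0.3154 < R, time spent handling mud crabs is better spent searching.

No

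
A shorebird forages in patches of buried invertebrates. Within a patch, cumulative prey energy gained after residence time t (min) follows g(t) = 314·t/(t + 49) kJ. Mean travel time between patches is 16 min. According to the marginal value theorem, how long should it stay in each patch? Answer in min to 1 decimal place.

28.0 min

By the marginal value theorem, leave when the instantaneous gain rate g'(t) equals the habitat-wide average g(t)/(T + t).
g'(t) = 314·49/(t + 49)². Setting 314·49/(t+49)² = 314t/[(t+49)(16+t)] gives 49(16+t) = t(t+49), so t² = 49×16 = 784.
t* = √784 = 28 min.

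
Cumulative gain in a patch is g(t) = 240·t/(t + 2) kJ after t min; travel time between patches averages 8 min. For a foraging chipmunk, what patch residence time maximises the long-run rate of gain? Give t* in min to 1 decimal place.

4.0 min

By the marginal value theorem, leave when the instantaneous gain rate g'(t) equals the habitat-wide average g(t)/(T + t).
g'(t) = 240·2/(t + 2)². Setting 240·2/(t+2)² = 240t/[(t+2)(8+t)] gives 2(8+t) = t(t+2), so t² = 2×8 = 16.
t* = √16 = 4 min.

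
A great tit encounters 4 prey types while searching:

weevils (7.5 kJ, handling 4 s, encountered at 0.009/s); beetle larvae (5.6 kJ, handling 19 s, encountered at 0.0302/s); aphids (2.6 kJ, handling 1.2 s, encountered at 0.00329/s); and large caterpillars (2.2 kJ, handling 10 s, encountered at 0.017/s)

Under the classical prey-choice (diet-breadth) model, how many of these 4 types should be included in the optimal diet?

4

Profitabilities (E/h, kJ/s): aphids 2.17, weevils 1.88, beetle larvae 0.295, large caterpillars 0.22. Add prey in this order while the next type's profitability exceeds the intake rate on those already taken.
Rate on top 1: 0.00852. weevils: 1.88 > 0.00852 → include.
Rate on top 2: 0.07313. beetle larvae: 0.295 > 0.07313 → include.
Rate on top 3: 0.1519. large caterpillars: 0.22 > 0.1519 → include.
Optimal diet: aphids, weevils, beetle larvae, large caterpillars — 4 of 4 types.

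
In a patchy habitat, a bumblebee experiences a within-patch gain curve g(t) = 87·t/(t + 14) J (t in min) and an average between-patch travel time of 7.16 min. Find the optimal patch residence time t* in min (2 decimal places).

Maximise g(t)/(T+t): set derivative to zero → g'(t)(T+t) = g(t).
g'(t) = 87·14/(t + 14)². Setting 87·14/(t+14)² = 87t/[(t+14)(7.16+t)] gives 14(7.16+t) = t(t+14), so t² = 14×7.16 = 100.2.
t* = √100.2 = 10.01 min.

10.01 min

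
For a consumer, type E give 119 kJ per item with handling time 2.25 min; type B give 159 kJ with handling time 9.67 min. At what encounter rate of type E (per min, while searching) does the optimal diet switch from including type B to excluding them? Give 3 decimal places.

0.201 per min

At the threshold, the rate on type E alone equals the profitability of type B: λ·119/(1 + λ·2.25) = 159/9.67 = 16.44.
Rearranging, λ(119 − 16.44×2.25) = 16.44, so λ = 16.44/82 = 0.2005 per min.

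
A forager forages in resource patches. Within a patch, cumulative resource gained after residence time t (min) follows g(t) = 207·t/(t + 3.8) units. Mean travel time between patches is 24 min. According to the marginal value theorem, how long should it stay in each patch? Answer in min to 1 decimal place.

9.5 min

By the marginal value theorem, leave when the instantaneous gain rate g'(t) equals the habitat-wide average g(t)/(T + t).
g'(t) = 207·3.8/(t + 3.8)². Setting 207·3.8/(t+3.8)² = 207t/[(t+3.8)(24+t)] gives 3.8(24+t) = t(t+3.8), so t² = 3.8×24 = 91.2.
t* = √91.2 = 9.55 min.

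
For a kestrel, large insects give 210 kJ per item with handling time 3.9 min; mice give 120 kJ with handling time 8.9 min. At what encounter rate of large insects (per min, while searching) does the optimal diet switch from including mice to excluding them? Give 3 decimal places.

0.086 per min

At the threshold, the rate on large insects alone equals the profitability of mice: λ·210/(1 + λ·3.9) = 120/8.9 = 13.48.
Rearranging, λ(210 − 13.48×3.9) = 13.48, so λ = 13.48/157.4 = 0.08565 per min.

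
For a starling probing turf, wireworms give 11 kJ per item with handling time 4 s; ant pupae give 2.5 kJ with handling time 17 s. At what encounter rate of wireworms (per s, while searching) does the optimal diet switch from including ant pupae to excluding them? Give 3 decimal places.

Drop ant pupae once their profitability E₂/h₂ falls below the rate achievable on wireworms alone: E₂/h₂ = λE₁/(1 + λh₁).
Solve for λ: λE₁h₂ = E₂(1 + λh₁) → λ(E₁h₂ − E₂h₁) = E₂ → λ = E₂/(E₁h₂ − E₂h₁).
λ = 2.5/(11×17 − 2.5×4) = 2.5/177 = 0.01412 per s.

0.014 per s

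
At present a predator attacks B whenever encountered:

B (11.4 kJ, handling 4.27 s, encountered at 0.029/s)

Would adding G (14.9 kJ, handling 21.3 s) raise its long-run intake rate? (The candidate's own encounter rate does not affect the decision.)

Yes

On B alone, R = ΣλE/(1+Σλh) = 0.3306/1.124 = 0.2942 kJ/s.
Profitability of G: 14.9/21.3 = 0.6995 kJ/s.
Since 0.6995 > R, including G increases the long-run rate.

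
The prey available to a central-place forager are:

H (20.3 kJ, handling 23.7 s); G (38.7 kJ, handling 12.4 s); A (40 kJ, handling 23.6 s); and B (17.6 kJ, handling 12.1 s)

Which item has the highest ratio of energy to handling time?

G

In descending order of E/h:
G: 38.7/12.4 = 3.12 kJ/s
A: 40/23.6 = 1.69 kJ/s
B: 17.6/12.1 = 1.45 kJ/s
H: 20.3/23.7 = 0.857 kJ/s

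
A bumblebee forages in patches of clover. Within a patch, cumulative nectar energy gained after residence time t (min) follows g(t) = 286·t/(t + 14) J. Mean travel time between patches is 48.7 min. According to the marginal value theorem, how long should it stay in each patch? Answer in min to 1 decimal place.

By the marginal value theorem, leave when the instantaneous gain rate g'(t) equals the habitat-wide average g(t)/(T + t).
g'(t) = 286·14/(t + 14)². Setting 286·14/(t+14)² = 286t/[(t+14)(48.7+t)] gives 14(48.7+t) = t(t+14), so t² = 14×48.7 = 681.8.
t* = √681.8 = 26.11 min.

26.1 min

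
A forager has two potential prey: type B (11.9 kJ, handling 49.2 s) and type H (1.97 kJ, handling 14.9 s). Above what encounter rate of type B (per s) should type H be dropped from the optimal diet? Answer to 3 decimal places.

0.025 per s

The zero-one rule: include type H iff E₂/h₂ > λE₁/(1+λh₁). Equality gives the switch point.
λE₁h₂ = E₂ + λE₂h₁ ⇒ λ = E₂/(E₁h₂ − E₂h₁) = 1.97/(177.3 − 96.92) = 0.02451 per s.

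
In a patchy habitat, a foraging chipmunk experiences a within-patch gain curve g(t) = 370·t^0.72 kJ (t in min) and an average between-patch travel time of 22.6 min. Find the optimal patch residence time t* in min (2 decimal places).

58.11 min

Maximise g(t)/(T+t): set derivative to zero → g'(t)(T+t) = g(t).
g'(t) = 0.72·370·t^-0.28. Setting 0.72·370·t^-0.28 = 370·t^0.72/(22.6+t) gives 0.72(22.6+t) = t, so 0.28·t = 0.72×22.6.
t* = 0.72×22.6/0.28 = 58.11 min.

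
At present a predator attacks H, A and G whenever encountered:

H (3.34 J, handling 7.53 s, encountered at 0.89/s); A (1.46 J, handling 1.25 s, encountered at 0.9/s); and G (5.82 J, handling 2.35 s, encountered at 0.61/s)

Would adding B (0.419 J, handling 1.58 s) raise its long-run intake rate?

Current rate: (0.89×3.34 + 0.9×1.46 + 0.61×5.82)/(1 + 0.89×7.53 + 0.9×1.25 + 0.61×2.35) = 0.7638 J/s.
B: E/h = 0.419/1.58 = 0.2652 J/s.
Since 0.2652 < R, time spent handling B is better spent searching.

No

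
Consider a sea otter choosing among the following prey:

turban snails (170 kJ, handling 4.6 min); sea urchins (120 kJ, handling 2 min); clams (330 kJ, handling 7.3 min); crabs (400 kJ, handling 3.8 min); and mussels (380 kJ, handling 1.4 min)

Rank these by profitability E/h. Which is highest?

mussels

In descending order of E/h:
mussels: 380/1.4 = 271 kJ/min
crabs: 400/3.8 = 105 kJ/min
sea urchins: 120/2 = 60 kJ/min
clams: 330/7.3 = 45.2 kJ/min
turban snails: 170/4.6 = 37 kJ/min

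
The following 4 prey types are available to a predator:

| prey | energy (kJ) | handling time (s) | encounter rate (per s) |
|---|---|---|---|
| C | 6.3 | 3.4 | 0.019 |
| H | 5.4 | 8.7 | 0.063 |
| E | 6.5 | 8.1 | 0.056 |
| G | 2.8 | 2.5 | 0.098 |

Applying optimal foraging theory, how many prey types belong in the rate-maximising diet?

E/h in descending order: C 1.85, G 1.12, E 0.802, H 0.621 kJ/s. The optimal diet is the largest prefix of this list for which every included type satisfies E_i/h_i > R on the types above it.
Rate on top 1: 0.1124. G: 1.12 > 0.1124 → include.
Rate on top 2: 0.3009. E: 0.802 > 0.3009 → include.
Rate on top 3: 0.43. H: 0.621 > 0.43 → include.
Optimal diet: C, G, E, H — 4 of 4 types.

4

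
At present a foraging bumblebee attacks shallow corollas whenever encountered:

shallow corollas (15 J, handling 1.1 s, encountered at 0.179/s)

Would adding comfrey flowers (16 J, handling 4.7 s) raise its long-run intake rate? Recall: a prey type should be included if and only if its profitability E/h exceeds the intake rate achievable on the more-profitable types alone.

Yes

Current rate: (0.179×15)/(1 + 0.179×1.1) = 2.243 J/s.
Profitability of comfrey flowers: 16/4.7 = 3.404 J/s.
3.404 > 2.243, so adding comfrey flowers raises the average — include it.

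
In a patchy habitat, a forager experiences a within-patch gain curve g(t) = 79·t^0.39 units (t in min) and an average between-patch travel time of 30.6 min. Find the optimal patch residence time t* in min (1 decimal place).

19.6 min

Maximise g(t)/(T+t): set derivative to zero → g'(t)(T+t) = g(t).
g'(t) = 0.39·79·t^-0.61. Setting 0.39·79·t^-0.61 = 79·t^0.39/(30.6+t) gives 0.39(30.6+t) = t, so 0.61·t = 0.39×30.6.
t* = 0.39×30.6/0.61 = 19.56 min.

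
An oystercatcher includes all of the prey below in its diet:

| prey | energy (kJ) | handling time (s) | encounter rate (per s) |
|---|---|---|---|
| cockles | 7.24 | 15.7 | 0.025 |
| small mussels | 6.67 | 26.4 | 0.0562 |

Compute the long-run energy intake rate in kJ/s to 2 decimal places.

0.19 kJ/s

R = Σλ_iE_i / (1 + Σλ_ih_i)
Numerator: 0.025×7.24 + 0.0562×6.67 = 0.5559
Denominator: 1 + 0.025×15.7 + 0.0562×26.4 = 2.876
R = 0.5559/2.876 = 0.1933 kJ/s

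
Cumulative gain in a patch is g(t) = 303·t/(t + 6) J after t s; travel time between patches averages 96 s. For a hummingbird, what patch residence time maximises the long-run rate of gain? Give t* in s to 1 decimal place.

Optimal t* satisfies g'(t*) = g(t*)/(T + t*).
g'(t) = 303·6/(t + 6)². Setting 303·6/(t+6)² = 303t/[(t+6)(96+t)] gives 6(96+t) = t(t+6), so t² = 6×96 = 576.
t* = √576 = 24 s.

24.0 s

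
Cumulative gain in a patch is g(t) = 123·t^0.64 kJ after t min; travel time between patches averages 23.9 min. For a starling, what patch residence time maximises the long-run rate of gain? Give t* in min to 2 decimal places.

Maximise g(t)/(T+t): set derivative to zero → g'(t)(T+t) = g(t).
g'(t) = 0.64·123·t^-0.36. Setting 0.64·123·t^-0.36 = 123·t^0.64/(23.9+t) gives 0.64(23.9+t) = t, so 0.36·t = 0.64×23.9.
t* = 0.64×23.9/0.36 = 42.49 min.

42.49 min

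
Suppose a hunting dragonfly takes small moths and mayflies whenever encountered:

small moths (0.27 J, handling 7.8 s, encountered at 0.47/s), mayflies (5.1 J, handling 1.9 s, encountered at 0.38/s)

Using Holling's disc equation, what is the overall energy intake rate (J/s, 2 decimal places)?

0.38 J/s

R = (0.47×0.27 + 0.38×5.1) / (1 + 0.47×7.8 + 0.38×1.9) = 2.065/5.388 = 0.3832 J/s.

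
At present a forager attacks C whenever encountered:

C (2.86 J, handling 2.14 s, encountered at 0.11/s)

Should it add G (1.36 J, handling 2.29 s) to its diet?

Current rate: (0.11×2.86)/(1 + 0.11×2.14) = 0.2547 J/s.
Profitability of G: 1.36/2.29 = 0.5939 J/s.
0.5939 > 0.2547, so adding G raises the average — include it.

Yes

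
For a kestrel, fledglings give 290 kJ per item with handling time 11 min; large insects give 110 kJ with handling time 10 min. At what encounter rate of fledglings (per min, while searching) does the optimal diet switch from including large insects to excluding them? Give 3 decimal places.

0.065 per min

The zero-one rule: include large insects iff E₂/h₂ > λE₁/(1+λh₁). Equality gives the switch point.
λE₁h₂ = E₂ + λE₂h₁ ⇒ λ = E₂/(E₁h₂ − E₂h₁) = 110/(2900 − 1210) = 0.06509 per min.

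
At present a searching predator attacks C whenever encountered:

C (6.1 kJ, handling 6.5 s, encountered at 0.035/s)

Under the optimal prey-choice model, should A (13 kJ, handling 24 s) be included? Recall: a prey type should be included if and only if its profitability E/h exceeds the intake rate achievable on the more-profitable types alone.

Intake rate on the current diet: R = (0.035×6.1) / (1 + 0.035×6.5) = 0.2135/1.228 = 0.1739 kJ/s.
Profitability of A: 13/24 = 0.5417 kJ/s.
Since 0.5417 > R, including A increases the long-run rate.

Yes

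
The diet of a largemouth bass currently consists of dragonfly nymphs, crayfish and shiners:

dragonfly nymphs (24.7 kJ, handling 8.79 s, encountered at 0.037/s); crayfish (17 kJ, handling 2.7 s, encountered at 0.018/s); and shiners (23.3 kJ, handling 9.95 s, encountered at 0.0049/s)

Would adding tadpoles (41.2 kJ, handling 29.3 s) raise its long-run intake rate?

On dragonfly nymphs, crayfish and shiners alone, R = ΣλE/(1+Σλh) = 1.334/1.423 = 0.9378 kJ/s.
Profitability of tadpoles: 41.2/29.3 = 1.406 kJ/s.
1.406 > 0.9378, so adding tadpoles raises the average — include it.

Yes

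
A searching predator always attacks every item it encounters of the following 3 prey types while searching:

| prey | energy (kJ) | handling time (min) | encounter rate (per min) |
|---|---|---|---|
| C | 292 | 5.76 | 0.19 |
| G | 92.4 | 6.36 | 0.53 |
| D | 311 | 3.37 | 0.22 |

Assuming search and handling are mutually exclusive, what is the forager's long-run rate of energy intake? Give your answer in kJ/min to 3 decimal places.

27.853 kJ/min

R = (0.19×292 + 0.53×92.4 + 0.22×311) / (1 + 0.19×5.76 + 0.53×6.36 + 0.22×3.37) = 172.9/6.207 = 27.85 kJ/min.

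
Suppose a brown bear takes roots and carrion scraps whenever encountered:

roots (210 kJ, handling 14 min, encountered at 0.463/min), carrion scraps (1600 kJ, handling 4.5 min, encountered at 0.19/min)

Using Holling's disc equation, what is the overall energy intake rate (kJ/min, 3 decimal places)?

48.126 kJ/min

Energy encountered per unit search time: 0.463×210 + 0.19×1600 = 401.2 kJ/min.
Handling time per unit search time: 0.463×14 + 0.19×4.5 = 7.337.
Rate = 401.2/(1 + 7.337) = 48.13 kJ/min.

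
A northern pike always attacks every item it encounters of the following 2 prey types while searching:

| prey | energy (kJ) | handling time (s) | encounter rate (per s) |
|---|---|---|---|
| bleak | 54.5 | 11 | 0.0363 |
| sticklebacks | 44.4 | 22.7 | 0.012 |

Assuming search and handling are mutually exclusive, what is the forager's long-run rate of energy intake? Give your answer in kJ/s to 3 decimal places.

1.502 kJ/s

R = Σλ_iE_i / (1 + Σλ_ih_i)
Numerator: 0.0363×54.5 + 0.012×44.4 = 2.511
Denominator: 1 + 0.0363×11 + 0.012×22.7 = 1.672
R = 2.511/1.672 = 1.502 kJ/s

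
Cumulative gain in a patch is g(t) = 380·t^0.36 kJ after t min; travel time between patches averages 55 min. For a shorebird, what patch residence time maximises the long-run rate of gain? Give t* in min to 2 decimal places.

Optimal t* satisfies g'(t*) = g(t*)/(T + t*).
g'(t) = 0.36·380·t^-0.64. Setting 0.36·380·t^-0.64 = 380·t^0.36/(55+t) gives 0.36(55+t) = t, so 0.64·t = 0.36×55.
t* = 0.36×55/0.64 = 30.94 min.

30.94 min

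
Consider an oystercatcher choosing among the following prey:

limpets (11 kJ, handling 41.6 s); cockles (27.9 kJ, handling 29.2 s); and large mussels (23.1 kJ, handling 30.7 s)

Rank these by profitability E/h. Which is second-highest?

Profitability E/h (kJ/s): limpets = 11/41.6 = 0.264, cockles = 27.9/29.2 = 0.955, large mussels = 23.1/30.7 = 0.752.
Ranked: cockles > large mussels > limpets.

large mussels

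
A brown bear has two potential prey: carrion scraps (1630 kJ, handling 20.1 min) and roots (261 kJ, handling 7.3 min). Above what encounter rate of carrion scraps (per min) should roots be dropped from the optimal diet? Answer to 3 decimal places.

Drop roots once their profitability E₂/h₂ falls below the rate achievable on carrion scraps alone: E₂/h₂ = λE₁/(1 + λh₁).
Solve for λ: λE₁h₂ = E₂(1 + λh₁) → λ(E₁h₂ − E₂h₁) = E₂ → λ = E₂/(E₁h₂ − E₂h₁).
λ = 261/(1630×7.3 − 261×20.1) = 261/6653 = 0.03923 per min.

0.039 per min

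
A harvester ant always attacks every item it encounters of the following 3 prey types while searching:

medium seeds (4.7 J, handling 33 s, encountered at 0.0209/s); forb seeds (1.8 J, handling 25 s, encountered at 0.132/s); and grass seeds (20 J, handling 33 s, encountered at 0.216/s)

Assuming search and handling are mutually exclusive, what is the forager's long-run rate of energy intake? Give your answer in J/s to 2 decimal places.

0.38 J/s

R = Σλ_iE_i / (1 + Σλ_ih_i)
Numerator: 0.0209×4.7 + 0.132×1.8 + 0.216×20 = 4.656
Denominator: 1 + 0.0209×33 + 0.132×25 + 0.216×33 = 12.12
R = 4.656/12.12 = 0.3842 J/s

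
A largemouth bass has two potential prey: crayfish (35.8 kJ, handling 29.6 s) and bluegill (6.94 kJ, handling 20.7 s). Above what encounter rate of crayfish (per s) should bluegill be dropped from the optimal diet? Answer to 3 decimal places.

0.013 per s

Drop bluegill once their profitability E₂/h₂ falls below the rate achievable on crayfish alone: E₂/h₂ = λE₁/(1 + λh₁).
Solve for λ: λE₁h₂ = E₂(1 + λh₁) → λ(E₁h₂ − E₂h₁) = E₂ → λ = E₂/(E₁h₂ − E₂h₁).
λ = 6.94/(35.8×20.7 − 6.94×29.6) = 6.94/535.6 = 0.01296 per s.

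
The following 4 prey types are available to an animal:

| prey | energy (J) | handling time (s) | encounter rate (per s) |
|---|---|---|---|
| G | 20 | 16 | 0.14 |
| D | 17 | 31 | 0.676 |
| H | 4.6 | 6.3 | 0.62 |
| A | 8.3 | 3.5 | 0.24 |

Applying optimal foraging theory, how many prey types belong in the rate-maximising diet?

Rank by E/h (J/s): A 2.37, G 1.25, H 0.73, D 0.548. Include each in turn until the next type's E/h falls below the running intake rate.
Rate on top 1: 1.083. G: 1.25 > 1.083 → include.
Rate on top 2: 1.175. H: 0.73 < 1.175 → exclude; stop.
Optimal diet: A, G — 2 of 4 types.

2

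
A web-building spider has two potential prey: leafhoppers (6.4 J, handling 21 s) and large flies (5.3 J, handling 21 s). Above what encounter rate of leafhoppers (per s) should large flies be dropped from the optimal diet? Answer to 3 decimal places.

0.229 per s

Drop large flies once their profitability E₂/h₂ falls below the rate achievable on leafhoppers alone: E₂/h₂ = λE₁/(1 + λh₁).
Solve for λ: λE₁h₂ = E₂(1 + λh₁) → λ(E₁h₂ − E₂h₁) = E₂ → λ = E₂/(E₁h₂ − E₂h₁).
λ = 5.3/(6.4×21 − 5.3×21) = 5.3/23.1 = 0.2294 per s.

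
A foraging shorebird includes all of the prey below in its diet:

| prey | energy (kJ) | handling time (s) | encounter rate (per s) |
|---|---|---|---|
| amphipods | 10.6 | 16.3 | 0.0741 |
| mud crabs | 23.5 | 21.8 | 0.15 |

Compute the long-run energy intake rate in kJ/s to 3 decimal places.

0.787 kJ/s

R = Σλ_iE_i / (1 + Σλ_ih_i)
Numerator: 0.0741×10.6 + 0.15×23.5 = 4.31
Denominator: 1 + 0.0741×16.3 + 0.15×21.8 = 5.478
R = 4.31/5.478 = 0.7869 kJ/s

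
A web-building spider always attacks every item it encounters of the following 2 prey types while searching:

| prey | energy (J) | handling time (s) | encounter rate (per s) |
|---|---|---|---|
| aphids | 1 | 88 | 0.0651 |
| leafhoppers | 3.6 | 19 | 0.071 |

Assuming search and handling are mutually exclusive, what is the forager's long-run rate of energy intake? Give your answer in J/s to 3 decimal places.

R = Σλ_iE_i / (1 + Σλ_ih_i)
Numerator: 0.0651×1 + 0.071×3.6 = 0.3207
Denominator: 1 + 0.0651×88 + 0.071×19 = 8.078
R = 0.3207/8.078 = 0.0397 J/s

0.040 J/s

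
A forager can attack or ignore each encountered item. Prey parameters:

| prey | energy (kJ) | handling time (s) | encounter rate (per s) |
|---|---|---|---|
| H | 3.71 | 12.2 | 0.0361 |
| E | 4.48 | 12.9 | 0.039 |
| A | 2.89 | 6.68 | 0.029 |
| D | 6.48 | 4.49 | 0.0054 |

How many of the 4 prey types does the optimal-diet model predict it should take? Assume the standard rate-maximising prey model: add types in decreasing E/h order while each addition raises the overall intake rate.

Rank by E/h (kJ/s): D 1.44, A 0.433, E 0.347, H 0.304. Include each in turn until the next type's E/h falls below the running intake rate.
Rate on top 1: 0.03416. A: 0.433 > 0.03416 → include.
Rate on top 2: 0.09754. E: 0.347 > 0.09754 → include.
Rate on top 3: 0.1705. H: 0.304 > 0.1705 → include.
Optimal diet: D, A, E, H — 4 of 4 types.

4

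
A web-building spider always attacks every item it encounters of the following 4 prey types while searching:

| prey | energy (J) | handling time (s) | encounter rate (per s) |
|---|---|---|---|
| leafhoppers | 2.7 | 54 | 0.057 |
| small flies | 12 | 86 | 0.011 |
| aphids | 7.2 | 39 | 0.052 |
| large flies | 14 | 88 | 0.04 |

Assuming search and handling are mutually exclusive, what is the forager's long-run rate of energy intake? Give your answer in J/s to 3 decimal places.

Energy encountered per unit search time: 0.057×2.7 + 0.011×12 + 0.052×7.2 + 0.04×14 = 1.22 J/s.
Handling time per unit search time: 0.057×54 + 0.011×86 + 0.052×39 + 0.04×88 = 9.572.
Rate = 1.22/(1 + 9.572) = 0.1154 J/s.

0.115 J/s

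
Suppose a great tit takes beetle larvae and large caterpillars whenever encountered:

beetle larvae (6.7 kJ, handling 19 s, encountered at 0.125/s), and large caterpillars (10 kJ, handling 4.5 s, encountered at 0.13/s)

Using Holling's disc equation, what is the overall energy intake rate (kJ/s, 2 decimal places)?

Energy encountered per unit search time: 0.125×6.7 + 0.13×10 = 2.138 kJ/s.
Handling time per unit search time: 0.125×19 + 0.13×4.5 = 2.96.
Rate = 2.138/(1 + 2.96) = 0.5398 kJ/s.

0.54 kJ/s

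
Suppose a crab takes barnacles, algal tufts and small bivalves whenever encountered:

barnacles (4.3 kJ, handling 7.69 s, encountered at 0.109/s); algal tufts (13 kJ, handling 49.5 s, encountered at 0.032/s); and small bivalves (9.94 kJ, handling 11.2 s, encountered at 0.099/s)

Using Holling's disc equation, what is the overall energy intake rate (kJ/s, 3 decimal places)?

0.412 kJ/s

R = Σλ_iE_i / (1 + Σλ_ih_i)
Numerator: 0.109×4.3 + 0.032×13 + 0.099×9.94 = 1.869
Denominator: 1 + 0.109×7.69 + 0.032×49.5 + 0.099×11.2 = 4.531
R = 1.869/4.531 = 0.4124 kJ/s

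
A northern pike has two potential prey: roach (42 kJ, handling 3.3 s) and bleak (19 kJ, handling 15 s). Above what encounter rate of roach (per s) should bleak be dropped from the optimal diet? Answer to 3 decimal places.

0.033 per s

The zero-one rule: include bleak iff E₂/h₂ > λE₁/(1+λh₁). Equality gives the switch point.
λE₁h₂ = E₂ + λE₂h₁ ⇒ λ = E₂/(E₁h₂ − E₂h₁) = 19/(630 − 62.7) = 0.03349 per s.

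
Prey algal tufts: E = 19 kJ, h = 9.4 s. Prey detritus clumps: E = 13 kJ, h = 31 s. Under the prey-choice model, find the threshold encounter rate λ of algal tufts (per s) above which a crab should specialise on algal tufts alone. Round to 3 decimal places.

Drop detritus clumps once their profitability E₂/h₂ falls below the rate achievable on algal tufts alone: E₂/h₂ = λE₁/(1 + λh₁).
Solve for λ: λE₁h₂ = E₂(1 + λh₁) → λ(E₁h₂ − E₂h₁) = E₂ → λ = E₂/(E₁h₂ − E₂h₁).
λ = 13/(19×31 − 13×9.4) = 13/466.8 = 0.02785 per s.

0.028 per s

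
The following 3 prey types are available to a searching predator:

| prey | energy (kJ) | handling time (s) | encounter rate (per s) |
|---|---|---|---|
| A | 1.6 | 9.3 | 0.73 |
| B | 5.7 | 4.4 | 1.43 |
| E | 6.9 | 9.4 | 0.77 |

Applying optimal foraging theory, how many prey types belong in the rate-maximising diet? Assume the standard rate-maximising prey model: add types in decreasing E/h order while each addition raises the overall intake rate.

1

Rank by E/h (kJ/s): B 1.3, E 0.734, A 0.172. Include each in turn until the next type's E/h falls below the running intake rate.
Rate on top 1: 1.118. E: 0.734 < 1.118 → exclude; stop.
Optimal diet: B — 1 of 3 types.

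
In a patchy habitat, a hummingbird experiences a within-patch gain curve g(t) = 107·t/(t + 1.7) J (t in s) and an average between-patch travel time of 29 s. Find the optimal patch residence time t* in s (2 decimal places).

7.02 s

By the marginal value theorem, leave when the instantaneous gain rate g'(t) equals the habitat-wide average g(t)/(T + t).
g'(t) = 107·1.7/(t + 1.7)². Setting 107·1.7/(t+1.7)² = 107t/[(t+1.7)(29+t)] gives 1.7(29+t) = t(t+1.7), so t² = 1.7×29 = 49.3.
t* = √49.3 = 7.021 s.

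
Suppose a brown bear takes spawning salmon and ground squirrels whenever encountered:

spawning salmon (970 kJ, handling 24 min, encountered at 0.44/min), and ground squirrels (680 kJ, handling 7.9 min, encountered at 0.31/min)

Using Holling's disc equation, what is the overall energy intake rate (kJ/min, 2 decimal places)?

Energy encountered per unit search time: 0.44×970 + 0.31×680 = 637.6 kJ/min.
Handling time per unit search time: 0.44×24 + 0.31×7.9 = 13.01.
Rate = 637.6/(1 + 13.01) = 45.51 kJ/min.

45.51 kJ/min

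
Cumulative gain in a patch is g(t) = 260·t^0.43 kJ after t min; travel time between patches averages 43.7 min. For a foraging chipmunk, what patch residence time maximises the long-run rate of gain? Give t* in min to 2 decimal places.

32.97 min

By the marginal value theorem, leave when the instantaneous gain rate g'(t) equals the habitat-wide average g(t)/(T + t).
g'(t) = 0.43·260·t^-0.57. Setting 0.43·260·t^-0.57 = 260·t^0.43/(43.7+t) gives 0.43(43.7+t) = t, so 0.57·t = 0.43×43.7.
t* = 0.43×43.7/0.57 = 32.97 min.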